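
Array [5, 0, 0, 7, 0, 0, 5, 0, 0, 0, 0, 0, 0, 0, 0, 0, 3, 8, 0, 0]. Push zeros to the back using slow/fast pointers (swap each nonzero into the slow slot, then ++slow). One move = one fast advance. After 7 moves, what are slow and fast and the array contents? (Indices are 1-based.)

(s=1,f=1) a[fast]=5≠0 swap→a[1]=5 → slow++,fast++
(s=2,f=2) a[fast]=0 → fast++
(s=2,f=3) a[fast]=0 → fast++
(s=2,f=4) a[fast]=7≠0 swap→a[2]=7 → slow++,fast++
(s=3,f=5) a[fast]=0 → fast++
(s=3,f=6) a[fast]=0 → fast++
(s=3,f=7) a[fast]=5≠0 swap→a[3]=5 → slow++,fast++

slow=4, fast=8, a=[5, 7, 5, 0, 0, 0, 0, 0, 0, 0, 0, 0, 0, 0, 0, 0, 3, 8, 0, 0]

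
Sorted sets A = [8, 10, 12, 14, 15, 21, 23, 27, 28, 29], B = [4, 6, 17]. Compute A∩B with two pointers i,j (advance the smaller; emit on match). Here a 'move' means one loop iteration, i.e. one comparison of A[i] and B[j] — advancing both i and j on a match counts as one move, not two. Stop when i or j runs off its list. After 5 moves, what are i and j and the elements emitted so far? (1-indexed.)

i=1 j=1: 8>4, j++
i=1 j=2: 8>6, j++
i=1 j=3: 8<17, i++
i=2 j=3: 10<17, i++
i=3 j=3: 12<17, i++

i=4, j=3, emitted=[]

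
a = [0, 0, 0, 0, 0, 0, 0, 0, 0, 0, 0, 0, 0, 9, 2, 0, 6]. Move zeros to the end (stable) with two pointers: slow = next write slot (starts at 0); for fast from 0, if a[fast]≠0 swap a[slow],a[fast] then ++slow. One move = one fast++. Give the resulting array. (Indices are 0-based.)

slow=0 fast=0: a[fast]=0, fast++
slow=0 fast=1: a[fast]=0, fast++
slow=0 fast=2: a[fast]=0, fast++
slow=0 fast=3: a[fast]=0, fast++
slow=0 fast=4: a[fast]=0, fast++
slow=0 fast=5: a[fast]=0, fast++
slow=0 fast=6: a[fast]=0, fast++
slow=0 fast=7: a[fast]=0, fast++
slow=0 fast=8: a[fast]=0, fast++
slow=0 fast=9: a[fast]=0, fast++
slow=0 fast=10: a[fast]=0, fast++
slow=0 fast=11: a[fast]=0, fast++
slow=0 fast=12: a[fast]=0, fast++
slow=0 fast=13: a[fast]=9≠0 swap→a[0]=9, slow++,fast++
slow=1 fast=14: a[fast]=2≠0 swap→a[1]=2, slow++,fast++
slow=2 fast=15: a[fast]=0, fast++
slow=2 fast=16: a[fast]=6≠0 swap→a[2]=6, slow++,fast++

[9, 2, 6, 0, 0, 0, 0, 0, 0, 0, 0, 0, 0, 0, 0, 0, 0]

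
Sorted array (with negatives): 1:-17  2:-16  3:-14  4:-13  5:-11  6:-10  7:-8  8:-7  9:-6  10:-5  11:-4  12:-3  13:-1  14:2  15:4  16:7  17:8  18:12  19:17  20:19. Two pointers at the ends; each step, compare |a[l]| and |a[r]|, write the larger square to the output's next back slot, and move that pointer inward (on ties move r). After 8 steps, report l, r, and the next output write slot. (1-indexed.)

[1,20] |-17|<=|19| out[20]=361 → r--
[1,19] |-17|<=|17| out[19]=289 → r--
[1,18] |-17|>|12| out[18]=289 → l++
[2,18] |-16|>|12| out[17]=256 → l++
[3,18] |-14|>|12| out[16]=196 → l++
[4,18] |-13|>|12| out[15]=169 → l++
[5,18] |-11|<=|12| out[14]=144 → r--
[5,17] |-11|>|8| out[13]=121 → l++

l=6, r=17, next write slot=12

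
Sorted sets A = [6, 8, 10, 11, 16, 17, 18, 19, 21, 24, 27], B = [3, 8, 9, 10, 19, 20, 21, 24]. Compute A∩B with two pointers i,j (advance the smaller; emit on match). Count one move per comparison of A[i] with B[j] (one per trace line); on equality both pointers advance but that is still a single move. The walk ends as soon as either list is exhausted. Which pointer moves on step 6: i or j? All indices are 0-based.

i

[i=0,j=0] 6>3 → j++
[i=0,j=1] 6<8 → i++
[i=1,j=1] 8==8 emit → i++,j++
[i=2,j=2] 10>9 → j++
[i=2,j=3] 10==10 emit → i++,j++
[i=3,j=4] 11<19 → i++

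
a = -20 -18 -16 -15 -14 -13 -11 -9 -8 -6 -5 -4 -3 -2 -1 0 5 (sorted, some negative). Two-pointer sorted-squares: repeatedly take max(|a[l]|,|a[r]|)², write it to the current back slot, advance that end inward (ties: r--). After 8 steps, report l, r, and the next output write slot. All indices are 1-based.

l=9, r=17, next write slot=9

l=1 r=17: |-20|>|5| out[17]=400, l++
l=2 r=17: |-18|>|5| out[16]=324, l++
l=3 r=17: |-16|>|5| out[15]=256, l++
l=4 r=17: |-15|>|5| out[14]=225, l++
l=5 r=17: |-14|>|5| out[13]=196, l++
l=6 r=17: |-13|>|5| out[12]=169, l++
l=7 r=17: |-11|>|5| out[11]=121, l++
l=8 r=17: |-9|>|5| out[10]=81, l++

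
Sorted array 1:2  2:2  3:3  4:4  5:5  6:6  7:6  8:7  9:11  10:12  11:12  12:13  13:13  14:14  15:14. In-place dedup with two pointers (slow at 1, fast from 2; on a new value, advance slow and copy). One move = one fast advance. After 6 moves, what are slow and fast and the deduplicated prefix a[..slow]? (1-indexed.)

slow=1 fast=2: a[fast]=2=a[slow] dup, fast++
slow=1 fast=3: a[fast]=3≠a[slow]=2 write a[2]=3, slow++,fast++
slow=2 fast=4: a[fast]=4≠a[slow]=3 write a[3]=4, slow++,fast++
slow=3 fast=5: a[fast]=5≠a[slow]=4 write a[4]=5, slow++,fast++
slow=4 fast=6: a[fast]=6≠a[slow]=5 write a[5]=6, slow++,fast++
slow=5 fast=7: a[fast]=6=a[slow] dup, fast++

slow=5, fast=8, prefix=[2, 3, 4, 5, 6]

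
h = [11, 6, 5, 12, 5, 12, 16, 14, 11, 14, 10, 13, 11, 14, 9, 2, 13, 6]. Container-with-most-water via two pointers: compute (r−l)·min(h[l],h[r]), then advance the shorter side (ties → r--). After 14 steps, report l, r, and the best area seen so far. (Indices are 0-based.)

l=0 r=17: min(11,6)*17=102 best=102 *, r--
l=0 r=16: min(11,13)*16=176 best=176 *, l++
l=1 r=16: min(6,13)*15=90 best=176, l++
l=2 r=16: min(5,13)*14=70 best=176, l++
l=3 r=16: min(12,13)*13=156 best=176, l++
l=4 r=16: min(5,13)*12=60 best=176, l++
l=5 r=16: min(12,13)*11=132 best=176, l++
l=6 r=16: min(16,13)*10=130 best=176, r--
l=6 r=15: min(16,2)*9=18 best=176, r--
l=6 r=14: min(16,9)*8=72 best=176, r--
l=6 r=13: min(16,14)*7=98 best=176, r--
l=6 r=12: min(16,11)*6=66 best=176, r--
l=6 r=11: min(16,13)*5=65 best=176, r--
l=6 r=10: min(16,10)*4=40 best=176, r--

l=6, r=9, best area=176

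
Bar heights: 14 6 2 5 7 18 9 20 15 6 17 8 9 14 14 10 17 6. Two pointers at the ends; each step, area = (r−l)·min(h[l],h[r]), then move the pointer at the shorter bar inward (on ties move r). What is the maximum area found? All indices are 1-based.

max area = 224

[1,18] min(14,6)*17=102 best=102 * → r--
[1,17] min(14,17)*16=224 best=224 * → l++
[2,17] min(6,17)*15=90 best=224 → l++
[3,17] min(2,17)*14=28 best=224 → l++
[4,17] min(5,17)*13=65 best=224 → l++
[5,17] min(7,17)*12=84 best=224 → l++
[6,17] min(18,17)*11=187 best=224 → r--
[6,16] min(18,10)*10=100 best=224 → r--
[6,15] min(18,14)*9=126 best=224 → r--
[6,14] min(18,14)*8=112 best=224 → r--
[6,13] min(18,9)*7=63 best=224 → r--
[6,12] min(18,8)*6=48 best=224 → r--
[6,11] min(18,17)*5=85 best=224 → r--
[6,10] min(18,6)*4=24 best=224 → r--
[6,9] min(18,15)*3=45 best=224 → r--
[6,8] min(18,20)*2=36 best=224 → l++
[7,8] min(9,20)*1=9 best=224 → l++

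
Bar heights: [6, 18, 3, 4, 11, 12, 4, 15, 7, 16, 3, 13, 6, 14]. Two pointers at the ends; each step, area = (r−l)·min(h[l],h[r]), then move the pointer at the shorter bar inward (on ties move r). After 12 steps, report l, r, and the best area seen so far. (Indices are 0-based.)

l=1, r=2, best area=168

[0,13] min(6,14)*13=78 best=78 * → l++
[1,13] min(18,14)*12=168 best=168 * → r--
[1,12] min(18,6)*11=66 best=168 → r--
[1,11] min(18,13)*10=130 best=168 → r--
[1,10] min(18,3)*9=27 best=168 → r--
[1,9] min(18,16)*8=128 best=168 → r--
[1,8] min(18,7)*7=49 best=168 → r--
[1,7] min(18,15)*6=90 best=168 → r--
[1,6] min(18,4)*5=20 best=168 → r--
[1,5] min(18,12)*4=48 best=168 → r--
[1,4] min(18,11)*3=33 best=168 → r--
[1,3] min(18,4)*2=8 best=168 → r--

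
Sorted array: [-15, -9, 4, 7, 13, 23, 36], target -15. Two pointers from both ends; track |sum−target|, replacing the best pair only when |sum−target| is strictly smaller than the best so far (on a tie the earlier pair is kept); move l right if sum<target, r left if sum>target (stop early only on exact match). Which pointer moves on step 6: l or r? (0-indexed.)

l=0 r=6: -15+36=21 d=36 *, r--
l=0 r=5: -15+23=8 d=23 *, r--
l=0 r=4: -15+13=-2 d=13 *, r--
l=0 r=3: -15+7=-8 d=7 *, r--
l=0 r=2: -15+4=-11 d=4 *, r--
l=0 r=1: -15+-9=-24 d=9, l++

l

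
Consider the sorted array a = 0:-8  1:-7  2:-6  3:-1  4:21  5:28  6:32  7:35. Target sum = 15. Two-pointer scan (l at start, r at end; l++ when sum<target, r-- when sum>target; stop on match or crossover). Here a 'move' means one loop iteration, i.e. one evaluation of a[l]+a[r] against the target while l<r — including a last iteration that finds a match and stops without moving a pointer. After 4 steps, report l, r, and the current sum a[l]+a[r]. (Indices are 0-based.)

[0,7] -8+35=27 >15 → r--
[0,6] -8+32=24 >15 → r--
[0,5] -8+28=20 >15 → r--
[0,4] -8+21=13 <15 → l++

l=1, r=4, sum=14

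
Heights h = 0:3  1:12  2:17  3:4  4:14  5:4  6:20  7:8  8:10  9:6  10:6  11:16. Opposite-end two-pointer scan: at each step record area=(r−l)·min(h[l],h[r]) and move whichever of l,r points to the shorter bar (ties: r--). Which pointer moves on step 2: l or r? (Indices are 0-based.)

[0,11] min(3,16)*11=33 best=33 * → l++
[1,11] min(12,16)*10=120 best=120 * → l++

l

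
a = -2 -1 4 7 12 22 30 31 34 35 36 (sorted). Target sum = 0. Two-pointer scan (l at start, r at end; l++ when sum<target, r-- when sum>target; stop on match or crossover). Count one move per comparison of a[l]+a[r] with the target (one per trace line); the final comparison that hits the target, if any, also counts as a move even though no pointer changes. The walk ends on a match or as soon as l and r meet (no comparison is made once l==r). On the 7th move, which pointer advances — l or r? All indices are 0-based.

r

[0,10] -2+36=34 >0 → r--
[0,9] -2+35=33 >0 → r--
[0,8] -2+34=32 >0 → r--
[0,7] -2+31=29 >0 → r--
[0,6] -2+30=28 >0 → r--
[0,5] -2+22=20 >0 → r--
[0,4] -2+12=10 >0 → r--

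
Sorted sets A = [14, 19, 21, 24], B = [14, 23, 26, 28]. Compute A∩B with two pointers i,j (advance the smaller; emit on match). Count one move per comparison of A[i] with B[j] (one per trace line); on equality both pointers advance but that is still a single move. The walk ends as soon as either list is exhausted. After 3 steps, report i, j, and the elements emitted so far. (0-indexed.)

i=0 j=0: 14==14 emit, i++,j++
i=1 j=1: 19<23, i++
i=2 j=1: 21<23, i++

i=3, j=1, emitted=[14]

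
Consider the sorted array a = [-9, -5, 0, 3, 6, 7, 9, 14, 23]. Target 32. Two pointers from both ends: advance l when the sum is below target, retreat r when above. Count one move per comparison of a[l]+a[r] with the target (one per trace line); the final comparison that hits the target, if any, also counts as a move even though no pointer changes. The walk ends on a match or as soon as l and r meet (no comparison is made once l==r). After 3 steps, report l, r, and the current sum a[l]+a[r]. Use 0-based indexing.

l=0 r=8: -9+23=14 <32, l++
l=1 r=8: -5+23=18 <32, l++
l=2 r=8: 0+23=23 <32, l++

l=3, r=8, sum=26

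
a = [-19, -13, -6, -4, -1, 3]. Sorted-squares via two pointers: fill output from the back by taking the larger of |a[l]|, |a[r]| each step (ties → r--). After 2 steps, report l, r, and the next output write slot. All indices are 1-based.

l=3, r=6, next write slot=4

l=1 r=6: |-19|>|3| out[6]=361, l++
l=2 r=6: |-13|>|3| out[5]=169, l++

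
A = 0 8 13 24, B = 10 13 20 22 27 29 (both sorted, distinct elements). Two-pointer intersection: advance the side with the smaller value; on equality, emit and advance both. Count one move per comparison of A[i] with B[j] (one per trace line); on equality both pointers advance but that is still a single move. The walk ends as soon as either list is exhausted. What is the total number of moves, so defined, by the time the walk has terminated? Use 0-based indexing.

7 moves

i=0 j=0: 0<10, i++
i=1 j=0: 8<10, i++
i=2 j=0: 13>10, j++
i=2 j=1: 13==13 emit, i++,j++
i=3 j=2: 24>20, j++
i=3 j=3: 24>22, j++
i=3 j=4: 24<27, i++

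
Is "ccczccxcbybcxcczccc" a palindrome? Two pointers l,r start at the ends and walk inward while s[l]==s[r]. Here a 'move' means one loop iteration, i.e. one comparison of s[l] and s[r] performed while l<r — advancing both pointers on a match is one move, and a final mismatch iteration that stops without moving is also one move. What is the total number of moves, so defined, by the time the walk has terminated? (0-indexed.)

9 moves

l=0 r=18: 'c'=='c', l++,r--
l=1 r=17: 'c'=='c', l++,r--
l=2 r=16: 'c'=='c', l++,r--
l=3 r=15: 'z'=='z', l++,r--
l=4 r=14: 'c'=='c', l++,r--
l=5 r=13: 'c'=='c', l++,r--
l=6 r=12: 'x'=='x', l++,r--
l=7 r=11: 'c'=='c', l++,r--
l=8 r=10: 'b'=='b', l++,r--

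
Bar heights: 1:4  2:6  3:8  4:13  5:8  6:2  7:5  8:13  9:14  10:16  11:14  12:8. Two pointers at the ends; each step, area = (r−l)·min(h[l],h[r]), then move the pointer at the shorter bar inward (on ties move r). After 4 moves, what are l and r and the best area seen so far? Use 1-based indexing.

l=1 r=12: min(4,8)*11=44 best=44 *, l++
l=2 r=12: min(6,8)*10=60 best=60 *, l++
l=3 r=12: min(8,8)*9=72 best=72 *, r--
l=3 r=11: min(8,14)*8=64 best=72, l++

l=4, r=11, best area=72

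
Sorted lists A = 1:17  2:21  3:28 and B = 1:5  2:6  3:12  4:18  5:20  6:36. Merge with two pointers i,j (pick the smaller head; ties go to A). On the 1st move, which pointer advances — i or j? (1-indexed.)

[i=1,j=1] A[i]=17>B[j]=5 take 5 → j++

j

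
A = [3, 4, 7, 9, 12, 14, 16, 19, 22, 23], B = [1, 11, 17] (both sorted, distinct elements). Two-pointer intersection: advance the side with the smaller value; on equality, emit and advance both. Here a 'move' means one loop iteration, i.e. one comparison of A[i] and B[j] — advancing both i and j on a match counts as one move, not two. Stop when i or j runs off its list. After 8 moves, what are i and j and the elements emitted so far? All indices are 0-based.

i=0 j=0: 3>1, j++
i=0 j=1: 3<11, i++
i=1 j=1: 4<11, i++
i=2 j=1: 7<11, i++
i=3 j=1: 9<11, i++
i=4 j=1: 12>11, j++
i=4 j=2: 12<17, i++
i=5 j=2: 14<17, i++

i=6, j=2, emitted=[]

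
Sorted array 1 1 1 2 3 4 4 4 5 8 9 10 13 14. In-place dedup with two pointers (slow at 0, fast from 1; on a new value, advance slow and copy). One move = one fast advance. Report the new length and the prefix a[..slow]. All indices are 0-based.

length 10; prefix = [1, 2, 3, 4, 5, 8, 9, 10, 13, 14]

(s=0,f=1) a[fast]=1=a[slow] dup → fast++
(s=0,f=2) a[fast]=1=a[slow] dup → fast++
(s=0,f=3) a[fast]=2≠a[slow]=1 write a[1]=2 → slow++,fast++
(s=1,f=4) a[fast]=3≠a[slow]=2 write a[2]=3 → slow++,fast++
(s=2,f=5) a[fast]=4≠a[slow]=3 write a[3]=4 → slow++,fast++
(s=3,f=6) a[fast]=4=a[slow] dup → fast++
(s=3,f=7) a[fast]=4=a[slow] dup → fast++
(s=3,f=8) a[fast]=5≠a[slow]=4 write a[4]=5 → slow++,fast++
(s=4,f=9) a[fast]=8≠a[slow]=5 write a[5]=8 → slow++,fast++
(s=5,f=10) a[fast]=9≠a[slow]=8 write a[6]=9 → slow++,fast++
(s=6,f=11) a[fast]=10≠a[slow]=9 write a[7]=10 → slow++,fast++
(s=7,f=12) a[fast]=13≠a[slow]=10 write a[8]=13 → slow++,fast++
(s=8,f=13) a[fast]=14≠a[slow]=13 write a[9]=14 → slow++,fast++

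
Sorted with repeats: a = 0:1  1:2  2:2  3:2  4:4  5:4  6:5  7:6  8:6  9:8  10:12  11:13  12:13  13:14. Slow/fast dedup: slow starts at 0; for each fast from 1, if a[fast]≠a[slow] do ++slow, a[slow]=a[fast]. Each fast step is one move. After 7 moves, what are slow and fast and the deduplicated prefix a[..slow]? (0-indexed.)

(s=0,f=1) a[fast]=2≠a[slow]=1 write a[1]=2 → slow++,fast++
(s=1,f=2) a[fast]=2=a[slow] dup → fast++
(s=1,f=3) a[fast]=2=a[slow] dup → fast++
(s=1,f=4) a[fast]=4≠a[slow]=2 write a[2]=4 → slow++,fast++
(s=2,f=5) a[fast]=4=a[slow] dup → fast++
(s=2,f=6) a[fast]=5≠a[slow]=4 write a[3]=5 → slow++,fast++
(s=3,f=7) a[fast]=6≠a[slow]=5 write a[4]=6 → slow++,fast++

slow=4, fast=8, prefix=[1, 2, 4, 5, 6]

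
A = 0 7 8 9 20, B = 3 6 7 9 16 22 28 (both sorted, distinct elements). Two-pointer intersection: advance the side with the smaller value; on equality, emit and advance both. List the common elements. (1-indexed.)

i=1 j=1: 0<3, i++
i=2 j=1: 7>3, j++
i=2 j=2: 7>6, j++
i=2 j=3: 7==7 emit, i++,j++
i=3 j=4: 8<9, i++
i=4 j=4: 9==9 emit, i++,j++
i=5 j=5: 20>16, j++
i=5 j=6: 20<22, i++

intersection = [7, 9]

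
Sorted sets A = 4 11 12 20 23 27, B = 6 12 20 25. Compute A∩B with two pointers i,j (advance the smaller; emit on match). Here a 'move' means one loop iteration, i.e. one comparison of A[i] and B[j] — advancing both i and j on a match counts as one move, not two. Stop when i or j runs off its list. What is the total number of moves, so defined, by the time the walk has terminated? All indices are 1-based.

i=1 j=1: 4<6, i++
i=2 j=1: 11>6, j++
i=2 j=2: 11<12, i++
i=3 j=2: 12==12 emit, i++,j++
i=4 j=3: 20==20 emit, i++,j++
i=5 j=4: 23<25, i++
i=6 j=4: 27>25, j++

7 moves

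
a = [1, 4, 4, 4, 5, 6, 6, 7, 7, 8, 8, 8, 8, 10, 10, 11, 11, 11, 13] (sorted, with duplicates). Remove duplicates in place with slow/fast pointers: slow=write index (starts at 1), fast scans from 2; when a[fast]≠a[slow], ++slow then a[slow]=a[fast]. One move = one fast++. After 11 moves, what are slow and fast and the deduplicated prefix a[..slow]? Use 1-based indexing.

slow=6, fast=13, prefix=[1, 4, 5, 6, 7, 8]

(s=1,f=2) a[fast]=4≠a[slow]=1 write a[2]=4 → slow++,fast++
(s=2,f=3) a[fast]=4=a[slow] dup → fast++
(s=2,f=4) a[fast]=4=a[slow] dup → fast++
(s=2,f=5) a[fast]=5≠a[slow]=4 write a[3]=5 → slow++,fast++
(s=3,f=6) a[fast]=6≠a[slow]=5 write a[4]=6 → slow++,fast++
(s=4,f=7) a[fast]=6=a[slow] dup → fast++
(s=4,f=8) a[fast]=7≠a[slow]=6 write a[5]=7 → slow++,fast++
(s=5,f=9) a[fast]=7=a[slow] dup → fast++
(s=5,f=10) a[fast]=8≠a[slow]=7 write a[6]=8 → slow++,fast++
(s=6,f=11) a[fast]=8=a[slow] dup → fast++
(s=6,f=12) a[fast]=8=a[slow] dup → fast++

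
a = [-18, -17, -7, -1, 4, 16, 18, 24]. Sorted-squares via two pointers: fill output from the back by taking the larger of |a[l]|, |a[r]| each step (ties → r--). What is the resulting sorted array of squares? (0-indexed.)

[0,7] |-18|<=|24| out[7]=576 → r--
[0,6] |-18|<=|18| out[6]=324 → r--
[0,5] |-18|>|16| out[5]=324 → l++
[1,5] |-17|>|16| out[4]=289 → l++
[2,5] |-7|<=|16| out[3]=256 → r--
[2,4] |-7|>|4| out[2]=49 → l++
[3,4] |-1|<=|4| out[1]=16 → r--
[3,3] |-1|<=|-1| out[0]=1 → r--

[1, 16, 49, 256, 289, 324, 324, 576]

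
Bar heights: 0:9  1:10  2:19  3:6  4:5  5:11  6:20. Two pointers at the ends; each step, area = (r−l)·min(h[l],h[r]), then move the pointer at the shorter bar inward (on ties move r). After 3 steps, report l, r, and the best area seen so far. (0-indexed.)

[0,6] min(9,20)*6=54 best=54 * → l++
[1,6] min(10,20)*5=50 best=54 → l++
[2,6] min(19,20)*4=76 best=76 * → l++

l=3, r=6, best area=76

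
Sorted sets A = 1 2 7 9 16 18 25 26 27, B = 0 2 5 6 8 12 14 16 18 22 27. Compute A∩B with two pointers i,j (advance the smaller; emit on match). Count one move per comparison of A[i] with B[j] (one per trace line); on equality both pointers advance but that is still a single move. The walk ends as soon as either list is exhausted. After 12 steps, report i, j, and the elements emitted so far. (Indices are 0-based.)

i=6, j=9, emitted=[2, 16, 18]

[i=0,j=0] 1>0 → j++
[i=0,j=1] 1<2 → i++
[i=1,j=1] 2==2 emit → i++,j++
[i=2,j=2] 7>5 → j++
[i=2,j=3] 7>6 → j++
[i=2,j=4] 7<8 → i++
[i=3,j=4] 9>8 → j++
[i=3,j=5] 9<12 → i++
[i=4,j=5] 16>12 → j++
[i=4,j=6] 16>14 → j++
[i=4,j=7] 16==16 emit → i++,j++
[i=5,j=8] 18==18 emit → i++,j++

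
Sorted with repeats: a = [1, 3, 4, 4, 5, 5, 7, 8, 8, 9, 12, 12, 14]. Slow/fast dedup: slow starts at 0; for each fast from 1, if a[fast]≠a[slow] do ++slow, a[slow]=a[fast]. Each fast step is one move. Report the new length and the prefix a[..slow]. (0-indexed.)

slow=0 fast=1: a[fast]=3≠a[slow]=1 write a[1]=3, slow++,fast++
slow=1 fast=2: a[fast]=4≠a[slow]=3 write a[2]=4, slow++,fast++
slow=2 fast=3: a[fast]=4=a[slow] dup, fast++
slow=2 fast=4: a[fast]=5≠a[slow]=4 write a[3]=5, slow++,fast++
slow=3 fast=5: a[fast]=5=a[slow] dup, fast++
slow=3 fast=6: a[fast]=7≠a[slow]=5 write a[4]=7, slow++,fast++
slow=4 fast=7: a[fast]=8≠a[slow]=7 write a[5]=8, slow++,fast++
slow=5 fast=8: a[fast]=8=a[slow] dup, fast++
slow=5 fast=9: a[fast]=9≠a[slow]=8 write a[6]=9, slow++,fast++
slow=6 fast=10: a[fast]=12≠a[slow]=9 write a[7]=12, slow++,fast++
slow=7 fast=11: a[fast]=12=a[slow] dup, fast++
slow=7 fast=12: a[fast]=14≠a[slow]=12 write a[8]=14, slow++,fast++

length 9; prefix = [1, 3, 4, 5, 7, 8, 9, 12, 14]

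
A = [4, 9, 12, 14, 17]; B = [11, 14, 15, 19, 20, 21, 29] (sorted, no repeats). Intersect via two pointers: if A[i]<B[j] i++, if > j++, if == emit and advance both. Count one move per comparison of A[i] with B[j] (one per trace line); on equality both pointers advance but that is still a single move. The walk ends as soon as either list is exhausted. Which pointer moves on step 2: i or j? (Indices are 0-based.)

[i=0,j=0] 4<11 → i++
[i=1,j=0] 9<11 → i++

i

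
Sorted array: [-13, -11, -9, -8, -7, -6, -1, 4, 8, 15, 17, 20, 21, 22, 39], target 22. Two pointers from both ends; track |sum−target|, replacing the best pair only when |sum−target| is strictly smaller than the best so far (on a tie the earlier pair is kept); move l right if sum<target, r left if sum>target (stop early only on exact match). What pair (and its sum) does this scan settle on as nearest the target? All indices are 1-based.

pair (-1, 22) with sum 21 (|Δ|=1)

[1,15] -13+39=26 d=4 * → r--
[1,14] -13+22=9 d=13 → l++
[2,14] -11+22=11 d=11 → l++
[3,14] -9+22=13 d=9 → l++
[4,14] -8+22=14 d=8 → l++
[5,14] -7+22=15 d=7 → l++
[6,14] -6+22=16 d=6 → l++
[7,14] -1+22=21 d=1 * → l++
[8,14] 4+22=26 d=4 → r--
[8,13] 4+21=25 d=3 → r--
[8,12] 4+20=24 d=2 → r--
[8,11] 4+17=21 d=1 → l++
[9,11] 8+17=25 d=3 → r--
[9,10] 8+15=23 d=1 → r--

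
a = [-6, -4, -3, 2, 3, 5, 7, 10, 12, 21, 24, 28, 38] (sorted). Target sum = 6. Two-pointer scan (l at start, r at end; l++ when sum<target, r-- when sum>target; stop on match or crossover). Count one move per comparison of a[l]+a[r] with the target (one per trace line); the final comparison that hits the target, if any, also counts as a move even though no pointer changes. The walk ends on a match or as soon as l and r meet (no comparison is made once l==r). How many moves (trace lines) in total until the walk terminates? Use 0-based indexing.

5 moves

l=0 r=12: -6+38=32 >6, r--
l=0 r=11: -6+28=22 >6, r--
l=0 r=10: -6+24=18 >6, r--
l=0 r=9: -6+21=15 >6, r--
l=0 r=8: -6+12=6, found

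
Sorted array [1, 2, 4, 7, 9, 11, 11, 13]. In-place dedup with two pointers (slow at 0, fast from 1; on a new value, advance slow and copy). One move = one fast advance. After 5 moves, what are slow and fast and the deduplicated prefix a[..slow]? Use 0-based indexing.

(s=0,f=1) a[fast]=2≠a[slow]=1 write a[1]=2 → slow++,fast++
(s=1,f=2) a[fast]=4≠a[slow]=2 write a[2]=4 → slow++,fast++
(s=2,f=3) a[fast]=7≠a[slow]=4 write a[3]=7 → slow++,fast++
(s=3,f=4) a[fast]=9≠a[slow]=7 write a[4]=9 → slow++,fast++
(s=4,f=5) a[fast]=11≠a[slow]=9 write a[5]=11 → slow++,fast++

slow=5, fast=6, prefix=[1, 2, 4, 7, 9, 11]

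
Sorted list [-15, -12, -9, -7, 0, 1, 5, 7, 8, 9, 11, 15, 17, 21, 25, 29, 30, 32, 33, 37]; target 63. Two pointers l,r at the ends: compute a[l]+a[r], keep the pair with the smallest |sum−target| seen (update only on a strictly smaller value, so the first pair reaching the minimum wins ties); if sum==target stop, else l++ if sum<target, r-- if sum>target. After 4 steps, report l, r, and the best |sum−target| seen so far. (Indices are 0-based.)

l=4, r=19, best |Δ|=33

l=0 r=19: -15+37=22 d=41 *, l++
l=1 r=19: -12+37=25 d=38 *, l++
l=2 r=19: -9+37=28 d=35 *, l++
l=3 r=19: -7+37=30 d=33 *, l++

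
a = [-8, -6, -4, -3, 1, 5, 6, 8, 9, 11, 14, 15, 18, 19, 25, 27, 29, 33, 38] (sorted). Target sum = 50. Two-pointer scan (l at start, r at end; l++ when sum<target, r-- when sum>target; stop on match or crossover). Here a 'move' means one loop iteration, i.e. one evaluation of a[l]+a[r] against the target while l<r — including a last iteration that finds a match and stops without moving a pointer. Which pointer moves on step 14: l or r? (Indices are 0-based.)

r

[0,18] -8+38=30 <50 → l++
[1,18] -6+38=32 <50 → l++
[2,18] -4+38=34 <50 → l++
[3,18] -3+38=35 <50 → l++
[4,18] 1+38=39 <50 → l++
[5,18] 5+38=43 <50 → l++
[6,18] 6+38=44 <50 → l++
[7,18] 8+38=46 <50 → l++
[8,18] 9+38=47 <50 → l++
[9,18] 11+38=49 <50 → l++
[10,18] 14+38=52 >50 → r--
[10,17] 14+33=47 <50 → l++
[11,17] 15+33=48 <50 → l++
[12,17] 18+33=51 >50 → r--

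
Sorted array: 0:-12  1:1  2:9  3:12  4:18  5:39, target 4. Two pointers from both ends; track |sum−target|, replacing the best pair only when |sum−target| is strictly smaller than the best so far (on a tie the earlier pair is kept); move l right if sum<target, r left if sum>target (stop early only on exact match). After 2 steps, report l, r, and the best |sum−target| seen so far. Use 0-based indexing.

l=0, r=3, best |Δ|=2

[0,5] -12+39=27 d=23 * → r--
[0,4] -12+18=6 d=2 * → r--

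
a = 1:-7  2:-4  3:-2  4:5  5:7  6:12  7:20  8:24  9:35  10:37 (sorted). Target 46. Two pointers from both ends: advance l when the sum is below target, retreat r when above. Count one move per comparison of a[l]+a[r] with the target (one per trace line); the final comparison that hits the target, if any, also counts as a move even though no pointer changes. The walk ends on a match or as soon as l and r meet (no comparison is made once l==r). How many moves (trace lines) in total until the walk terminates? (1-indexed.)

9 moves

l=1 r=10: -7+37=30 <46, l++
l=2 r=10: -4+37=33 <46, l++
l=3 r=10: -2+37=35 <46, l++
l=4 r=10: 5+37=42 <46, l++
l=5 r=10: 7+37=44 <46, l++
l=6 r=10: 12+37=49 >46, r--
l=6 r=9: 12+35=47 >46, r--
l=6 r=8: 12+24=36 <46, l++
l=7 r=8: 20+24=44 <46, l++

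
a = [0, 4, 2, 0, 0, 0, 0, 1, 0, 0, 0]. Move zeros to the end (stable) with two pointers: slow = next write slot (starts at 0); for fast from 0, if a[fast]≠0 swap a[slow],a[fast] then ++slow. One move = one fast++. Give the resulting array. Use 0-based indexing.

[4, 2, 1, 0, 0, 0, 0, 0, 0, 0, 0]

(s=0,f=0) a[fast]=0 → fast++
(s=0,f=1) a[fast]=4≠0 swap→a[0]=4 → slow++,fast++
(s=1,f=2) a[fast]=2≠0 swap→a[1]=2 → slow++,fast++
(s=2,f=3) a[fast]=0 → fast++
(s=2,f=4) a[fast]=0 → fast++
(s=2,f=5) a[fast]=0 → fast++
(s=2,f=6) a[fast]=0 → fast++
(s=2,f=7) a[fast]=1≠0 swap→a[2]=1 → slow++,fast++
(s=3,f=8) a[fast]=0 → fast++
(s=3,f=9) a[fast]=0 → fast++
(s=3,f=10) a[fast]=0 → fast++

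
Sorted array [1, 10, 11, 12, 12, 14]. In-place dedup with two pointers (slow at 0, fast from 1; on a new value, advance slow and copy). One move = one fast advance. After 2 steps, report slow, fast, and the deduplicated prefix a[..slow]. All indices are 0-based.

slow=2, fast=3, prefix=[1, 10, 11]

slow=0 fast=1: a[fast]=10≠a[slow]=1 write a[1]=10, slow++,fast++
slow=1 fast=2: a[fast]=11≠a[slow]=10 write a[2]=11, slow++,fast++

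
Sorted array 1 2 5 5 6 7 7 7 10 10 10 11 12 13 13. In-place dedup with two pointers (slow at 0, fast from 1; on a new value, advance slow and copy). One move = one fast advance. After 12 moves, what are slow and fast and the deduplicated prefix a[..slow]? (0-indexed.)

slow=0 fast=1: a[fast]=2≠a[slow]=1 write a[1]=2, slow++,fast++
slow=1 fast=2: a[fast]=5≠a[slow]=2 write a[2]=5, slow++,fast++
slow=2 fast=3: a[fast]=5=a[slow] dup, fast++
slow=2 fast=4: a[fast]=6≠a[slow]=5 write a[3]=6, slow++,fast++
slow=3 fast=5: a[fast]=7≠a[slow]=6 write a[4]=7, slow++,fast++
slow=4 fast=6: a[fast]=7=a[slow] dup, fast++
slow=4 fast=7: a[fast]=7=a[slow] dup, fast++
slow=4 fast=8: a[fast]=10≠a[slow]=7 write a[5]=10, slow++,fast++
slow=5 fast=9: a[fast]=10=a[slow] dup, fast++
slow=5 fast=10: a[fast]=10=a[slow] dup, fast++
slow=5 fast=11: a[fast]=11≠a[slow]=10 write a[6]=11, slow++,fast++
slow=6 fast=12: a[fast]=12≠a[slow]=11 write a[7]=12, slow++,fast++

slow=7, fast=13, prefix=[1, 2, 5, 6, 7, 10, 11, 12]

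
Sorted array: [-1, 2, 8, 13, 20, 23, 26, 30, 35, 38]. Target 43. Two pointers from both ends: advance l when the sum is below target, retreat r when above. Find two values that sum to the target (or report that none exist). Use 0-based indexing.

(8, 35)

l=0 r=9: -1+38=37 <43, l++
l=1 r=9: 2+38=40 <43, l++
l=2 r=9: 8+38=46 >43, r--
l=2 r=8: 8+35=43, found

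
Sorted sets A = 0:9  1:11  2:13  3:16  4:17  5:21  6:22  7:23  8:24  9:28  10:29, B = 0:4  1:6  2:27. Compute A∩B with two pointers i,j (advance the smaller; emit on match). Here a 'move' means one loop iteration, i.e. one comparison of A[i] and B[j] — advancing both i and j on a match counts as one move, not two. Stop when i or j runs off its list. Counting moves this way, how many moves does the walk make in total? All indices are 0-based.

12 moves

i=0 j=0: 9>4, j++
i=0 j=1: 9>6, j++
i=0 j=2: 9<27, i++
i=1 j=2: 11<27, i++
i=2 j=2: 13<27, i++
i=3 j=2: 16<27, i++
i=4 j=2: 17<27, i++
i=5 j=2: 21<27, i++
i=6 j=2: 22<27, i++
i=7 j=2: 23<27, i++
i=8 j=2: 24<27, i++
i=9 j=2: 28>27, j++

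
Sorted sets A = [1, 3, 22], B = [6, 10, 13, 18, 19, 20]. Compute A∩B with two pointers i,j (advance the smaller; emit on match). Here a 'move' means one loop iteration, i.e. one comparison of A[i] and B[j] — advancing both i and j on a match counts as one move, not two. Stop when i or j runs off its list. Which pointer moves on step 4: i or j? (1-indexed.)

j

i=1 j=1: 1<6, i++
i=2 j=1: 3<6, i++
i=3 j=1: 22>6, j++
i=3 j=2: 22>10, j++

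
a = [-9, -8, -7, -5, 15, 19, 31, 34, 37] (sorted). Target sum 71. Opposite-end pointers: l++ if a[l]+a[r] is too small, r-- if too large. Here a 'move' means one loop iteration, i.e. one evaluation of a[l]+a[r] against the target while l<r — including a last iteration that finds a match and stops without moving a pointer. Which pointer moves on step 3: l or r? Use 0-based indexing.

l

l=0 r=8: -9+37=28 <71, l++
l=1 r=8: -8+37=29 <71, l++
l=2 r=8: -7+37=30 <71, l++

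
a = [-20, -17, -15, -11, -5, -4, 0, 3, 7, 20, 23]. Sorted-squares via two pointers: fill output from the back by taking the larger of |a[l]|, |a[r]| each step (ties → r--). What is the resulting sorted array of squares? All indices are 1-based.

[0, 9, 16, 25, 49, 121, 225, 289, 400, 400, 529]

l=1 r=11: |-20|<=|23| out[11]=529, r--
l=1 r=10: |-20|<=|20| out[10]=400, r--
l=1 r=9: |-20|>|7| out[9]=400, l++
l=2 r=9: |-17|>|7| out[8]=289, l++
l=3 r=9: |-15|>|7| out[7]=225, l++
l=4 r=9: |-11|>|7| out[6]=121, l++
l=5 r=9: |-5|<=|7| out[5]=49, r--
l=5 r=8: |-5|>|3| out[4]=25, l++
l=6 r=8: |-4|>|3| out[3]=16, l++
l=7 r=8: |0|<=|3| out[2]=9, r--
l=7 r=7: |0|<=|0| out[1]=0, r--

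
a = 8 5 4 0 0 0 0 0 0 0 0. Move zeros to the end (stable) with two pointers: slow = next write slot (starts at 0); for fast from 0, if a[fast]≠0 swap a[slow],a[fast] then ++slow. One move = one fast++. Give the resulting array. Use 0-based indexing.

[8, 5, 4, 0, 0, 0, 0, 0, 0, 0, 0]

(s=0,f=0) a[fast]=8≠0 swap→a[0]=8 → slow++,fast++
(s=1,f=1) a[fast]=5≠0 swap→a[1]=5 → slow++,fast++
(s=2,f=2) a[fast]=4≠0 swap→a[2]=4 → slow++,fast++
(s=3,f=3) a[fast]=0 → fast++
(s=3,f=4) a[fast]=0 → fast++
(s=3,f=5) a[fast]=0 → fast++
(s=3,f=6) a[fast]=0 → fast++
(s=3,f=7) a[fast]=0 → fast++
(s=3,f=8) a[fast]=0 → fast++
(s=3,f=9) a[fast]=0 → fast++
(s=3,f=10) a[fast]=0 → fast++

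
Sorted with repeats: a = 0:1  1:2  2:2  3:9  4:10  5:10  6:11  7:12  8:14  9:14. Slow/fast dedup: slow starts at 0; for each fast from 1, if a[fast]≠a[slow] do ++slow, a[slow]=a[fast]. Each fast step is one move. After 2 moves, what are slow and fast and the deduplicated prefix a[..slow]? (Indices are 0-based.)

slow=0 fast=1: a[fast]=2≠a[slow]=1 write a[1]=2, slow++,fast++
slow=1 fast=2: a[fast]=2=a[slow] dup, fast++

slow=1, fast=3, prefix=[1, 2]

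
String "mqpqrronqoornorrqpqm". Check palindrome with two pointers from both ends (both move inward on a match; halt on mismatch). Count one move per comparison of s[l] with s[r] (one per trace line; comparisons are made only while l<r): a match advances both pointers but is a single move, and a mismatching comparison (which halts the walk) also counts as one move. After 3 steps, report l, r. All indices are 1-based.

[1,20] 'm'=='m' → l++,r--
[2,19] 'q'=='q' → l++,r--
[3,18] 'p'=='p' → l++,r--

l=4, r=17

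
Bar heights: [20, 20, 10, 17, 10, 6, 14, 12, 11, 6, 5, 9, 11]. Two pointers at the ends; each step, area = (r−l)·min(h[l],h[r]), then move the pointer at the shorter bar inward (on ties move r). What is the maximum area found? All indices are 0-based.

l=0 r=12: min(20,11)*12=132 best=132 *, r--
l=0 r=11: min(20,9)*11=99 best=132, r--
l=0 r=10: min(20,5)*10=50 best=132, r--
l=0 r=9: min(20,6)*9=54 best=132, r--
l=0 r=8: min(20,11)*8=88 best=132, r--
l=0 r=7: min(20,12)*7=84 best=132, r--
l=0 r=6: min(20,14)*6=84 best=132, r--
l=0 r=5: min(20,6)*5=30 best=132, r--
l=0 r=4: min(20,10)*4=40 best=132, r--
l=0 r=3: min(20,17)*3=51 best=132, r--
l=0 r=2: min(20,10)*2=20 best=132, r--
l=0 r=1: min(20,20)*1=20 best=132, r--

max area = 132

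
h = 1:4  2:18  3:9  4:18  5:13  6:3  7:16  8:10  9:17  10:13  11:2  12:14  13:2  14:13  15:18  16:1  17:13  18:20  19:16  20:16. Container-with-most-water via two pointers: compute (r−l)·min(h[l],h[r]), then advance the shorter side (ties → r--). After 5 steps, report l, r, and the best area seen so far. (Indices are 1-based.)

l=4, r=18, best area=288

[1,20] min(4,16)*19=76 best=76 * → l++
[2,20] min(18,16)*18=288 best=288 * → r--
[2,19] min(18,16)*17=272 best=288 → r--
[2,18] min(18,20)*16=288 best=288 → l++
[3,18] min(9,20)*15=135 best=288 → l++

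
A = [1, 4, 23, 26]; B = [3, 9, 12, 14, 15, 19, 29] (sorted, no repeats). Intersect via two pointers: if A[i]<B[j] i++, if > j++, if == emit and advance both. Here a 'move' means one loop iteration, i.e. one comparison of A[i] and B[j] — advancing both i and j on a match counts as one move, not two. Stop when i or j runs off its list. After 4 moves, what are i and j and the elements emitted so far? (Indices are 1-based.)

i=3, j=3, emitted=[]

i=1 j=1: 1<3, i++
i=2 j=1: 4>3, j++
i=2 j=2: 4<9, i++
i=3 j=2: 23>9, j++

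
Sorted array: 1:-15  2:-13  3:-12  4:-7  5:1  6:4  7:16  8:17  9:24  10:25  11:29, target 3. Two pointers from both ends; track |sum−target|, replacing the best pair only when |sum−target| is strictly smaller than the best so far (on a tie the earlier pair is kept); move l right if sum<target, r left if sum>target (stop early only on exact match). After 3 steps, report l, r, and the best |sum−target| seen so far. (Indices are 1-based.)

l=1, r=8, best |Δ|=6

l=1 r=11: -15+29=14 d=11 *, r--
l=1 r=10: -15+25=10 d=7 *, r--
l=1 r=9: -15+24=9 d=6 *, r--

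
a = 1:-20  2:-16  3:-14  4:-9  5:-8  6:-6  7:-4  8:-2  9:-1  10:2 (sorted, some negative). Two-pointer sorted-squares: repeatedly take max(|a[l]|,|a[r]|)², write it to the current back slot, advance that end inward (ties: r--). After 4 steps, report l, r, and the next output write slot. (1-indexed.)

l=5, r=10, next write slot=6

[1,10] |-20|>|2| out[10]=400 → l++
[2,10] |-16|>|2| out[9]=256 → l++
[3,10] |-14|>|2| out[8]=196 → l++
[4,10] |-9|>|2| out[7]=81 → l++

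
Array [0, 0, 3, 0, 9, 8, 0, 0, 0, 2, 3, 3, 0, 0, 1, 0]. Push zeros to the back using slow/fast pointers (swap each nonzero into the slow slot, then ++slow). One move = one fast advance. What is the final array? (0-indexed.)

(s=0,f=0) a[fast]=0 → fast++
(s=0,f=1) a[fast]=0 → fast++
(s=0,f=2) a[fast]=3≠0 swap→a[0]=3 → slow++,fast++
(s=1,f=3) a[fast]=0 → fast++
(s=1,f=4) a[fast]=9≠0 swap→a[1]=9 → slow++,fast++
(s=2,f=5) a[fast]=8≠0 swap→a[2]=8 → slow++,fast++
(s=3,f=6) a[fast]=0 → fast++
(s=3,f=7) a[fast]=0 → fast++
(s=3,f=8) a[fast]=0 → fast++
(s=3,f=9) a[fast]=2≠0 swap→a[3]=2 → slow++,fast++
(s=4,f=10) a[fast]=3≠0 swap→a[4]=3 → slow++,fast++
(s=5,f=11) a[fast]=3≠0 swap→a[5]=3 → slow++,fast++
(s=6,f=12) a[fast]=0 → fast++
(s=6,f=13) a[fast]=0 → fast++
(s=6,f=14) a[fast]=1≠0 swap→a[6]=1 → slow++,fast++
(s=7,f=15) a[fast]=0 → fast++

[3, 9, 8, 2, 3, 3, 1, 0, 0, 0, 0, 0, 0, 0, 0, 0]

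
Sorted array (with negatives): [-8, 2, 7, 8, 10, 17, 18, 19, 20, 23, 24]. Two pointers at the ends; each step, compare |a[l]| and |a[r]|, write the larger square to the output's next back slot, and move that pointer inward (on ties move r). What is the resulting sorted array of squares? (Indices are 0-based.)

[0,10] |-8|<=|24| out[10]=576 → r--
[0,9] |-8|<=|23| out[9]=529 → r--
[0,8] |-8|<=|20| out[8]=400 → r--
[0,7] |-8|<=|19| out[7]=361 → r--
[0,6] |-8|<=|18| out[6]=324 → r--
[0,5] |-8|<=|17| out[5]=289 → r--
[0,4] |-8|<=|10| out[4]=100 → r--
[0,3] |-8|<=|8| out[3]=64 → r--
[0,2] |-8|>|7| out[2]=64 → l++
[1,2] |2|<=|7| out[1]=49 → r--
[1,1] |2|<=|2| out[0]=4 → r--

[4, 49, 64, 64, 100, 289, 324, 361, 400, 529, 576]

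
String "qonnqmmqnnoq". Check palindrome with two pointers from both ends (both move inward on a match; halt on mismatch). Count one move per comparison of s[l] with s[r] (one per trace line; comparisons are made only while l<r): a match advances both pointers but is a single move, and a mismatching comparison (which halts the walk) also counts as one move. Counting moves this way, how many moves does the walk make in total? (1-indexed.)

[1,12] 'q'=='q' → l++,r--
[2,11] 'o'=='o' → l++,r--
[3,10] 'n'=='n' → l++,r--
[4,9] 'n'=='n' → l++,r--
[5,8] 'q'=='q' → l++,r--
[6,7] 'm'=='m' → l++,r--

6 moves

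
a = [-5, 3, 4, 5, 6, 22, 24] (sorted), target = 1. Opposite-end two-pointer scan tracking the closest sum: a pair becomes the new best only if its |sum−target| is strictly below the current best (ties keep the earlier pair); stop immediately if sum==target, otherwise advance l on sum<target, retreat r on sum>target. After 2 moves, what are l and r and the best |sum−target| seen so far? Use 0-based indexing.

l=0, r=4, best |Δ|=16

[0,6] -5+24=19 d=18 * → r--
[0,5] -5+22=17 d=16 * → r--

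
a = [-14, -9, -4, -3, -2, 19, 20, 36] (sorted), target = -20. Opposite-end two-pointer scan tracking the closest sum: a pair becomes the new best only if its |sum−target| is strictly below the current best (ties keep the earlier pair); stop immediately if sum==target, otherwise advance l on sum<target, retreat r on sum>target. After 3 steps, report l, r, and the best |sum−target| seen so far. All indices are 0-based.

[0,7] -14+36=22 d=42 * → r--
[0,6] -14+20=6 d=26 * → r--
[0,5] -14+19=5 d=25 * → r--

l=0, r=4, best |Δ|=25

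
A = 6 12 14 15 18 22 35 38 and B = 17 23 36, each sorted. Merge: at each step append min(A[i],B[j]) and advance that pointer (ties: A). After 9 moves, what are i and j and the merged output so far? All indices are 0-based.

i=7, j=2, merged so far=[6, 12, 14, 15, 17, 18, 22, 23, 35]

[i=0,j=0] A[i]=6<=B[j]=17 take 6 → i++
[i=1,j=0] A[i]=12<=B[j]=17 take 12 → i++
[i=2,j=0] A[i]=14<=B[j]=17 take 14 → i++
[i=3,j=0] A[i]=15<=B[j]=17 take 15 → i++
[i=4,j=0] A[i]=18>B[j]=17 take 17 → j++
[i=4,j=1] A[i]=18<=B[j]=23 take 18 → i++
[i=5,j=1] A[i]=22<=B[j]=23 take 22 → i++
[i=6,j=1] A[i]=35>B[j]=23 take 23 → j++
[i=6,j=2] A[i]=35<=B[j]=36 take 35 → i++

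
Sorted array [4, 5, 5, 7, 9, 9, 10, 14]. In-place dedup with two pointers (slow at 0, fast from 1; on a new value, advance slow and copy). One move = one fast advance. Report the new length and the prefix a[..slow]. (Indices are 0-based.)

(s=0,f=1) a[fast]=5≠a[slow]=4 write a[1]=5 → slow++,fast++
(s=1,f=2) a[fast]=5=a[slow] dup → fast++
(s=1,f=3) a[fast]=7≠a[slow]=5 write a[2]=7 → slow++,fast++
(s=2,f=4) a[fast]=9≠a[slow]=7 write a[3]=9 → slow++,fast++
(s=3,f=5) a[fast]=9=a[slow] dup → fast++
(s=3,f=6) a[fast]=10≠a[slow]=9 write a[4]=10 → slow++,fast++
(s=4,f=7) a[fast]=14≠a[slow]=10 write a[5]=14 → slow++,fast++

length 6; prefix = [4, 5, 7, 9, 10, 14]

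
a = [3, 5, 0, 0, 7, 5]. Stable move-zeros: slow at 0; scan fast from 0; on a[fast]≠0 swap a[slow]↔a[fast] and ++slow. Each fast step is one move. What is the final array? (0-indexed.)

[3, 5, 7, 5, 0, 0]

slow=0 fast=0: a[fast]=3≠0 swap→a[0]=3, slow++,fast++
slow=1 fast=1: a[fast]=5≠0 swap→a[1]=5, slow++,fast++
slow=2 fast=2: a[fast]=0, fast++
slow=2 fast=3: a[fast]=0, fast++
slow=2 fast=4: a[fast]=7≠0 swap→a[2]=7, slow++,fast++
slow=3 fast=5: a[fast]=5≠0 swap→a[3]=5, slow++,fast++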